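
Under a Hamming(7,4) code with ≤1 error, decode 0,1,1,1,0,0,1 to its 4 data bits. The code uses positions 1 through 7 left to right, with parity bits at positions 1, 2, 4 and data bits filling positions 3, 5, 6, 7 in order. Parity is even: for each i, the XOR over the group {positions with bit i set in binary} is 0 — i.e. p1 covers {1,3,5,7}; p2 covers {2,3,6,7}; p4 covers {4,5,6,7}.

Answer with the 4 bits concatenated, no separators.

1001

s1 (pos 1,3,5,7): 0⊕1⊕0⊕1 = 0
s2 (pos 2,3,6,7): 1⊕1⊕0⊕1 = 1
s4 (pos 4,5,6,7): 1⊕0⊕0⊕1 = 0
Syndrome s4…s1 = 010 → error at position 2.
Flip position 2: 0111001 → 0011001
Read data bits from positions 3,5,6,7: 1001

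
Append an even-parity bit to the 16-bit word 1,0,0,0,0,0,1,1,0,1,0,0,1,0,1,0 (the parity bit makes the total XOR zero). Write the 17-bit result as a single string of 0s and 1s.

10000011010010100

XOR of the 16 data bits: 1⊕0⊕0⊕0⊕0⊕0⊕1⊕1⊕0⊕1⊕0⊕0⊕1⊕0⊕1⊕0 = 0
Parity bit = 0 (so all 17 bits XOR to 0).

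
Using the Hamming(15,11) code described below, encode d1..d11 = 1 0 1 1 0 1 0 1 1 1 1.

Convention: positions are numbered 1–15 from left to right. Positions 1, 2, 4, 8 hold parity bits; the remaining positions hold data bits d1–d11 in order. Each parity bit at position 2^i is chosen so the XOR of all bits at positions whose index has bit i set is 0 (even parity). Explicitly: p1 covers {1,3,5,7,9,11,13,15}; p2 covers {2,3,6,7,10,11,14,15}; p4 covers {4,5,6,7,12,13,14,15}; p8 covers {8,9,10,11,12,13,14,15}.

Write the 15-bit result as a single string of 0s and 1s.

Place data at non-parity positions: p1 p2 1 p4 0 1 1 p8 0 1 0 1 1 1 1
p1 (pos 1,3,5,7,9,11,13,15): XOR of data positions = 1⊕0⊕1⊕0⊕0⊕1⊕1 = 0
p2 (pos 2,3,6,7,10,11,14,15): XOR of data positions = 1⊕1⊕1⊕1⊕0⊕1⊕1 = 0
p4 (pos 4,5,6,7,12,13,14,15): XOR of data positions = 0⊕1⊕1⊕1⊕1⊕1⊕1 = 0
p8 (pos 8,9,10,11,12,13,14,15): XOR of data positions = 0⊕1⊕0⊕1⊕1⊕1⊕1 = 1
Codeword: 001001110101111

001001110101111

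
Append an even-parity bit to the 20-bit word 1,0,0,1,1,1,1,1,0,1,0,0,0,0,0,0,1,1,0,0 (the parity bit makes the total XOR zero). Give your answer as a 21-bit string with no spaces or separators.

100111110100000011001

XOR of the 20 data bits: 1⊕0⊕0⊕1⊕1⊕1⊕1⊕1⊕0⊕1⊕0⊕0⊕0⊕0⊕0⊕0⊕1⊕1⊕0⊕0 = 1
Parity bit = 1 (so all 21 bits XOR to 0).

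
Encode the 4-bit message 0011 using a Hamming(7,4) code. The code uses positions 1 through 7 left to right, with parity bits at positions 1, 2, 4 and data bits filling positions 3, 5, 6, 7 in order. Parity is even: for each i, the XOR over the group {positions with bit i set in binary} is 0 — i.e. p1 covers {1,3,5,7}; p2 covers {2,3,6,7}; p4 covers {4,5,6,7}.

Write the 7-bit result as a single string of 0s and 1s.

Place data at non-parity positions: p1 p2 0 p4 0 1 1
p1 (pos 1,3,5,7): XOR of data positions = 0⊕0⊕1 = 1
p2 (pos 2,3,6,7): XOR of data positions = 0⊕1⊕1 = 0
p4 (pos 4,5,6,7): XOR of data positions = 0⊕1⊕1 = 0
Codeword: 1000011

1000011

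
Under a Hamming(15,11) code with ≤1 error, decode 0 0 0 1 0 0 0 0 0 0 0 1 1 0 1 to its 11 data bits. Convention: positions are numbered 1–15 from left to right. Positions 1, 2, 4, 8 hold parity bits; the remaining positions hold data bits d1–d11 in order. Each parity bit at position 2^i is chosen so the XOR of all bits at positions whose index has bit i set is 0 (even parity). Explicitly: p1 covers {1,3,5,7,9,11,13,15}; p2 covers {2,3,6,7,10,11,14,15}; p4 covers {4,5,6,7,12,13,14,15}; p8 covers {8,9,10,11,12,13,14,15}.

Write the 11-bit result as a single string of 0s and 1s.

s1 (pos 1,3,5,7,9,11,13,15): 0⊕0⊕0⊕0⊕0⊕0⊕1⊕1 = 0
s2 (pos 2,3,6,7,10,11,14,15): 0⊕0⊕0⊕0⊕0⊕0⊕0⊕1 = 1
s4 (pos 4,5,6,7,12,13,14,15): 1⊕0⊕0⊕0⊕1⊕1⊕0⊕1 = 0
s8 (pos 8,9,10,11,12,13,14,15): 0⊕0⊕0⊕0⊕1⊕1⊕0⊕1 = 1
Syndrome s8…s1 = 1010 → error at position 10.
Flip position 10: 000100000001101 → 000100000101101
Read data bits from positions 3,5,6,7,9,10,11,12,13,14,15: 00000101101

00000101101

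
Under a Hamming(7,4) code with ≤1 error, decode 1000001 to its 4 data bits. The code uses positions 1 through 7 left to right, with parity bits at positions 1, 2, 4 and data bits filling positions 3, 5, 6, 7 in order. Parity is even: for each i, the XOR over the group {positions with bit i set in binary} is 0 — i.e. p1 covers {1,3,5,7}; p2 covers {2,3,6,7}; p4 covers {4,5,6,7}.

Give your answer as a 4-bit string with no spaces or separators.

s1 (pos 1,3,5,7): 1⊕0⊕0⊕1 = 0
s2 (pos 2,3,6,7): 0⊕0⊕0⊕1 = 1
s4 (pos 4,5,6,7): 0⊕0⊕0⊕1 = 1
Syndrome s4…s1 = 110 → error at position 6.
Flip position 6: 1000001 → 1000011
Read data bits from positions 3,5,6,7: 0011

0011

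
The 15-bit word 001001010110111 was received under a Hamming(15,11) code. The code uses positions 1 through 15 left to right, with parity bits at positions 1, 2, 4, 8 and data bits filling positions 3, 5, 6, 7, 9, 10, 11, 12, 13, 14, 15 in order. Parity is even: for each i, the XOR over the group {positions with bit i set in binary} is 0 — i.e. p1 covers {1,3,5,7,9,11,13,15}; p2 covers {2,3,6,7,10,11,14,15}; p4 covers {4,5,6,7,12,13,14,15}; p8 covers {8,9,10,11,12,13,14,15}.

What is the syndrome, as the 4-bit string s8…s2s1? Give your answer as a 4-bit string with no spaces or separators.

0000

s1 (pos 1,3,5,7,9,11,13,15): 0⊕1⊕0⊕0⊕0⊕1⊕1⊕1 = 0
s2 (pos 2,3,6,7,10,11,14,15): 0⊕1⊕1⊕0⊕1⊕1⊕1⊕1 = 0
s4 (pos 4,5,6,7,12,13,14,15): 0⊕0⊕1⊕0⊕0⊕1⊕1⊕1 = 0
s8 (pos 8,9,10,11,12,13,14,15): 1⊕0⊕1⊕1⊕0⊕1⊕1⊕1 = 0
Syndrome s8…s1 = 0000 → no error.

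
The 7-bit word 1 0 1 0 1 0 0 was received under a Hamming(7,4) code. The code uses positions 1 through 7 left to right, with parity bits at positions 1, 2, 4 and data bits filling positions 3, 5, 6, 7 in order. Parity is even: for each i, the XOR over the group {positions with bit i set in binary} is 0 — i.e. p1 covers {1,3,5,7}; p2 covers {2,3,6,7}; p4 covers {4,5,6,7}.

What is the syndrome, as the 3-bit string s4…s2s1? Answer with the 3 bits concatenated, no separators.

111

s1 (pos 1,3,5,7): 1⊕1⊕1⊕0 = 1
s2 (pos 2,3,6,7): 0⊕1⊕0⊕0 = 1
s4 (pos 4,5,6,7): 0⊕1⊕0⊕0 = 1
Syndrome s4…s1 = 111 → error at position 7.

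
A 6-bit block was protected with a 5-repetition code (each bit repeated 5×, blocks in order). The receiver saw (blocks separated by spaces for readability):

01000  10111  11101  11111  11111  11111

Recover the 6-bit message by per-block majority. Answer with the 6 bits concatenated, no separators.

011111

Block 1 (01000): 1 one → 0
Block 2 (10111): 4 ones → 1
Block 3 (11101): 4 ones → 1
Block 4 (11111): 5 ones → 1
Block 5 (11111): 5 ones → 1
Block 6 (11111): 5 ones → 1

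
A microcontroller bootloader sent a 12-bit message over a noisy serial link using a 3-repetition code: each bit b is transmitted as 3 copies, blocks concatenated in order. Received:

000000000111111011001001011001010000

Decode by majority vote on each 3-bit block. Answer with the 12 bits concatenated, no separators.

Block 1 (000): 0 ones → 0
Block 2 (000): 0 ones → 0
Block 3 (000): 0 ones → 0
Block 4 (111): 3 ones → 1
Block 5 (111): 3 ones → 1
Block 6 (011): 2 ones → 1
Block 7 (001): 1 one → 0
Block 8 (001): 1 one → 0
Block 9 (011): 2 ones → 1
Block 10 (001): 1 one → 0
Block 11 (010): 1 one → 0
Block 12 (000): 0 ones → 0

000111001000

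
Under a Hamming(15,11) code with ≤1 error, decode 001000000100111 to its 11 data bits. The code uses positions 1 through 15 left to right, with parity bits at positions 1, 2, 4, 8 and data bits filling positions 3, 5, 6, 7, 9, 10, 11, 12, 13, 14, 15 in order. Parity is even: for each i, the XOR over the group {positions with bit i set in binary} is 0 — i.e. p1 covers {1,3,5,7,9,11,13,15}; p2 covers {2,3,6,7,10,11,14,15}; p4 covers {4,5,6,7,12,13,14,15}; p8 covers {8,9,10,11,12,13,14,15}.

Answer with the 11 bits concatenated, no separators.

11000100111

s1 (pos 1,3,5,7,9,11,13,15): 0⊕1⊕0⊕0⊕0⊕0⊕1⊕1 = 1
s2 (pos 2,3,6,7,10,11,14,15): 0⊕1⊕0⊕0⊕1⊕0⊕1⊕1 = 0
s4 (pos 4,5,6,7,12,13,14,15): 0⊕0⊕0⊕0⊕0⊕1⊕1⊕1 = 1
s8 (pos 8,9,10,11,12,13,14,15): 0⊕0⊕1⊕0⊕0⊕1⊕1⊕1 = 0
Syndrome s8…s1 = 0101 → error at position 5.
Flip position 5: 001000000100111 → 001010000100111
Read data bits from positions 3,5,6,7,9,10,11,12,13,14,15: 11000100111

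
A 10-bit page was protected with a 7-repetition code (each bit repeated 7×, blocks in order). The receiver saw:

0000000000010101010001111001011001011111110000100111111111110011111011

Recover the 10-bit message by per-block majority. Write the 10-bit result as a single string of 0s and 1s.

Block 1 (0000000): 0 ones → 0
Block 2 (0000101): 2 ones → 0
Block 3 (0101000): 2 ones → 0
Block 4 (1111001): 5 ones → 1
Block 5 (0110010): 3 ones → 0
Block 6 (1111111): 7 ones → 1
Block 7 (0000100): 1 one → 0
Block 8 (1111111): 7 ones → 1
Block 9 (1111001): 5 ones → 1
Block 10 (1111011): 6 ones → 1

0001010111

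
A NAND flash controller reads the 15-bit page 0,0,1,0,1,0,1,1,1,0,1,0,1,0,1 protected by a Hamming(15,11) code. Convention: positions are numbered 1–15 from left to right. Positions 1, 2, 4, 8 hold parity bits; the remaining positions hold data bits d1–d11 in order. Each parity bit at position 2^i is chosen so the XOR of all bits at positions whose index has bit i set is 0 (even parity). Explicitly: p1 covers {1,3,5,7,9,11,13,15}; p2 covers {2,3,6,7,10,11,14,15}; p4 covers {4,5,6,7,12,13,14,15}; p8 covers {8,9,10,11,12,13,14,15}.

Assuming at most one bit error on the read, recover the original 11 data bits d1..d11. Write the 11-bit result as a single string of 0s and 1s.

11010010101

s1 (pos 1,3,5,7,9,11,13,15): 0⊕1⊕1⊕1⊕1⊕1⊕1⊕1 = 1
s2 (pos 2,3,6,7,10,11,14,15): 0⊕1⊕0⊕1⊕0⊕1⊕0⊕1 = 0
s4 (pos 4,5,6,7,12,13,14,15): 0⊕1⊕0⊕1⊕0⊕1⊕0⊕1 = 0
s8 (pos 8,9,10,11,12,13,14,15): 1⊕1⊕0⊕1⊕0⊕1⊕0⊕1 = 1
Syndrome s8…s1 = 1001 → error at position 9.
Flip position 9: 001010111010101 → 001010110010101
Read data bits from positions 3,5,6,7,9,10,11,12,13,14,15: 11010010101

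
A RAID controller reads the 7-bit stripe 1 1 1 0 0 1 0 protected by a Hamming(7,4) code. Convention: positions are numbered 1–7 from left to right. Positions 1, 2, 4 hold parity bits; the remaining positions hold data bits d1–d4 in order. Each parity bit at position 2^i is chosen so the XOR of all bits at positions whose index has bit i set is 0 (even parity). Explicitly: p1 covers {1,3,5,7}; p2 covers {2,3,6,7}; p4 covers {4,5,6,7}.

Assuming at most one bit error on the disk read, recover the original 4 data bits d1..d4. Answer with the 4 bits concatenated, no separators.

1000

s1 (pos 1,3,5,7): 1⊕1⊕0⊕0 = 0
s2 (pos 2,3,6,7): 1⊕1⊕1⊕0 = 1
s4 (pos 4,5,6,7): 0⊕0⊕1⊕0 = 1
Syndrome s4…s1 = 110 → error at position 6.
Flip position 6: 1110010 → 1110000
Read data bits from positions 3,5,6,7: 1000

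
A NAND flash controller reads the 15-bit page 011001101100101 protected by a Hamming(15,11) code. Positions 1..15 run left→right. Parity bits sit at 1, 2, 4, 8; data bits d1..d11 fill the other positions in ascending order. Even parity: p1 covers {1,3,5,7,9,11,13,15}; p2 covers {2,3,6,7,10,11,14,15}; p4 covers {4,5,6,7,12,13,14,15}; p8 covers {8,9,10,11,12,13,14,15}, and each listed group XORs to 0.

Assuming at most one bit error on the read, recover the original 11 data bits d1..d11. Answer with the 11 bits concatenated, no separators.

10111100101

s1 (pos 1,3,5,7,9,11,13,15): 0⊕1⊕0⊕1⊕1⊕0⊕1⊕1 = 1
s2 (pos 2,3,6,7,10,11,14,15): 1⊕1⊕1⊕1⊕1⊕0⊕0⊕1 = 0
s4 (pos 4,5,6,7,12,13,14,15): 0⊕0⊕1⊕1⊕0⊕1⊕0⊕1 = 0
s8 (pos 8,9,10,11,12,13,14,15): 0⊕1⊕1⊕0⊕0⊕1⊕0⊕1 = 0
Syndrome s8…s1 = 0001 → error at position 1.
Flip position 1: 011001101100101 → 111001101100101
Read data bits from positions 3,5,6,7,9,10,11,12,13,14,15: 10111100101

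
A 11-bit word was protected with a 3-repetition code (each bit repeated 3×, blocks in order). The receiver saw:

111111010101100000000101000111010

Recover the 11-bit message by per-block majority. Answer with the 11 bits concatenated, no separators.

11010001010

Block 1 (111): 3 ones → 1
Block 2 (111): 3 ones → 1
Block 3 (010): 1 one → 0
Block 4 (101): 2 ones → 1
Block 5 (100): 1 one → 0
Block 6 (000): 0 ones → 0
Block 7 (000): 0 ones → 0
Block 8 (101): 2 ones → 1
Block 9 (000): 0 ones → 0
Block 10 (111): 3 ones → 1
Block 11 (010): 1 one → 0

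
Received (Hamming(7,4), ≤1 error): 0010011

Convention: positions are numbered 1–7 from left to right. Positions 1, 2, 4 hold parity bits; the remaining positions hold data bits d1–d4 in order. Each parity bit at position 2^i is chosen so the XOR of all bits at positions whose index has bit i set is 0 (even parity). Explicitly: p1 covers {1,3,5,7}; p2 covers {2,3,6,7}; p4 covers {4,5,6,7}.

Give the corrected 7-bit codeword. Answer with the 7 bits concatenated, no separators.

s1 (pos 1,3,5,7): 0⊕1⊕0⊕1 = 0
s2 (pos 2,3,6,7): 0⊕1⊕1⊕1 = 1
s4 (pos 4,5,6,7): 0⊕0⊕1⊕1 = 0
Syndrome s4…s1 = 010 → error at position 2.
Flip position 2: 0010011 → 0110011

0110011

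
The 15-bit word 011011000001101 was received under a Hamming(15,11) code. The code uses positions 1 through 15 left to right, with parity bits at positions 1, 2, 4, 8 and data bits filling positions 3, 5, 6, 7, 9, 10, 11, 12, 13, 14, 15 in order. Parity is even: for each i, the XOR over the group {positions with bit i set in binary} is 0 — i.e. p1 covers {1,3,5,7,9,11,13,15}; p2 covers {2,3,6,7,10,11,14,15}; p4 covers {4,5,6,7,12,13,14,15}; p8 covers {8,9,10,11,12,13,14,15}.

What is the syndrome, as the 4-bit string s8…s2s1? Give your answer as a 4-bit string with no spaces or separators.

s1 (pos 1,3,5,7,9,11,13,15): 0⊕1⊕1⊕0⊕0⊕0⊕1⊕1 = 0
s2 (pos 2,3,6,7,10,11,14,15): 1⊕1⊕1⊕0⊕0⊕0⊕0⊕1 = 0
s4 (pos 4,5,6,7,12,13,14,15): 0⊕1⊕1⊕0⊕1⊕1⊕0⊕1 = 1
s8 (pos 8,9,10,11,12,13,14,15): 0⊕0⊕0⊕0⊕1⊕1⊕0⊕1 = 1
Syndrome s8…s1 = 1100 → error at position 12.

1100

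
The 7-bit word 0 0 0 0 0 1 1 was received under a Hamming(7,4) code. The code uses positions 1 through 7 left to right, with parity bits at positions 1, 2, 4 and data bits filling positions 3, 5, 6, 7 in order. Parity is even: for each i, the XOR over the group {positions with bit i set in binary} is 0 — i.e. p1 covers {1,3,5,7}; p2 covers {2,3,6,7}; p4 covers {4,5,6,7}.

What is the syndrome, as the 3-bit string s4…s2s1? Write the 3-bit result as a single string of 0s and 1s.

s1 (pos 1,3,5,7): 0⊕0⊕0⊕1 = 1
s2 (pos 2,3,6,7): 0⊕0⊕1⊕1 = 0
s4 (pos 4,5,6,7): 0⊕0⊕1⊕1 = 0
Syndrome s4…s1 = 001 → error at position 1.

001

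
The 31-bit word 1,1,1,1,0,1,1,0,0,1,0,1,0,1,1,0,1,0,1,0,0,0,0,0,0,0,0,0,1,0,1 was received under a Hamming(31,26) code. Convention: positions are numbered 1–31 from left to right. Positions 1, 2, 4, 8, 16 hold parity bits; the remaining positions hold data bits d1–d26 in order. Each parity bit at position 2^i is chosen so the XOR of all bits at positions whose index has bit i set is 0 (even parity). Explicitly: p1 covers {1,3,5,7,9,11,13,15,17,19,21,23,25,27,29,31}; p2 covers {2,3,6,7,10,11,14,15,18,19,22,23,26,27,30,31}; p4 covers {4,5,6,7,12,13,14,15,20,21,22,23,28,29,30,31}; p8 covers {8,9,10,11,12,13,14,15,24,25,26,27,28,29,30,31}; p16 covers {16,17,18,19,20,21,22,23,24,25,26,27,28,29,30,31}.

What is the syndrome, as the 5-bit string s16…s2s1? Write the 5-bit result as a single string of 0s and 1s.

00010

s1 (pos 1,3,5,7,9,11,13,15,17,19,21,23,25,27,29,31): 1⊕1⊕0⊕1⊕0⊕0⊕0⊕1⊕1⊕1⊕0⊕0⊕0⊕0⊕1⊕1 = 0
s2 (pos 2,3,6,7,10,11,14,15,18,19,22,23,26,27,30,31): 1⊕1⊕1⊕1⊕1⊕0⊕1⊕1⊕0⊕1⊕0⊕0⊕0⊕0⊕0⊕1 = 1
s4 (pos 4,5,6,7,12,13,14,15,20,21,22,23,28,29,30,31): 1⊕0⊕1⊕1⊕1⊕0⊕1⊕1⊕0⊕0⊕0⊕0⊕0⊕1⊕0⊕1 = 0
s8 (pos 8,9,10,11,12,13,14,15,24,25,26,27,28,29,30,31): 0⊕0⊕1⊕0⊕1⊕0⊕1⊕1⊕0⊕0⊕0⊕0⊕0⊕1⊕0⊕1 = 0
s16 (pos 16,17,18,19,20,21,22,23,24,25,26,27,28,29,30,31): 0⊕1⊕0⊕1⊕0⊕0⊕0⊕0⊕0⊕0⊕0⊕0⊕0⊕1⊕0⊕1 = 0
Syndrome s16…s1 = 00010 → error at position 2.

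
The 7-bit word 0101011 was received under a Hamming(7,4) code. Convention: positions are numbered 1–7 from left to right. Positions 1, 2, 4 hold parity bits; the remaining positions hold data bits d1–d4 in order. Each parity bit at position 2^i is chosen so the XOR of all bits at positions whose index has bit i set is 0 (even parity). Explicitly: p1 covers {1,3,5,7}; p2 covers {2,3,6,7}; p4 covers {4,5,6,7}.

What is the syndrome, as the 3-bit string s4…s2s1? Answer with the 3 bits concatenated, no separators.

111

s1 (pos 1,3,5,7): 0⊕0⊕0⊕1 = 1
s2 (pos 2,3,6,7): 1⊕0⊕1⊕1 = 1
s4 (pos 4,5,6,7): 1⊕0⊕1⊕1 = 1
Syndrome s4…s1 = 111 → error at position 7.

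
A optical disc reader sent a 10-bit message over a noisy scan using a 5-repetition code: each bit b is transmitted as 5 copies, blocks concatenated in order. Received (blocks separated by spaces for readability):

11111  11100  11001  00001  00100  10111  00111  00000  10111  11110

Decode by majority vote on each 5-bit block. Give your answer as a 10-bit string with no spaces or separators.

Block 1 (11111): 5 ones → 1
Block 2 (11100): 3 ones → 1
Block 3 (11001): 3 ones → 1
Block 4 (00001): 1 one → 0
Block 5 (00100): 1 one → 0
Block 6 (10111): 4 ones → 1
Block 7 (00111): 3 ones → 1
Block 8 (00000): 0 ones → 0
Block 9 (10111): 4 ones → 1
Block 10 (11110): 4 ones → 1

1110011011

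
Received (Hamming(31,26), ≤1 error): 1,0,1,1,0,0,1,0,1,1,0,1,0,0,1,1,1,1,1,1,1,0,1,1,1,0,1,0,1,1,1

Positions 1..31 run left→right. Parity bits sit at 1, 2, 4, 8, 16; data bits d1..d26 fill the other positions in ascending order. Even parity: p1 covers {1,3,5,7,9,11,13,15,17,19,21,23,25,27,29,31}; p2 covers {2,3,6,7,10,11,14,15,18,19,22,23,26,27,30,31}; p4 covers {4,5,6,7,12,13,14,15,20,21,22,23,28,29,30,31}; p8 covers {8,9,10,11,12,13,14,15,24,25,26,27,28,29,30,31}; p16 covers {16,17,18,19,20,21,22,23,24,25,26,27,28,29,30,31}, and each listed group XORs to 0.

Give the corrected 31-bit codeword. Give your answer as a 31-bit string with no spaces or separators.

1011001011010011011110111010111

s1 (pos 1,3,5,7,9,11,13,15,17,19,21,23,25,27,29,31): 1⊕1⊕0⊕1⊕1⊕0⊕0⊕1⊕1⊕1⊕1⊕1⊕1⊕1⊕1⊕1 = 1
s2 (pos 2,3,6,7,10,11,14,15,18,19,22,23,26,27,30,31): 0⊕1⊕0⊕1⊕1⊕0⊕0⊕1⊕1⊕1⊕0⊕1⊕0⊕1⊕1⊕1 = 0
s4 (pos 4,5,6,7,12,13,14,15,20,21,22,23,28,29,30,31): 1⊕0⊕0⊕1⊕1⊕0⊕0⊕1⊕1⊕1⊕0⊕1⊕0⊕1⊕1⊕1 = 0
s8 (pos 8,9,10,11,12,13,14,15,24,25,26,27,28,29,30,31): 0⊕1⊕1⊕0⊕1⊕0⊕0⊕1⊕1⊕1⊕0⊕1⊕0⊕1⊕1⊕1 = 0
s16 (pos 16,17,18,19,20,21,22,23,24,25,26,27,28,29,30,31): 1⊕1⊕1⊕1⊕1⊕1⊕0⊕1⊕1⊕1⊕0⊕1⊕0⊕1⊕1⊕1 = 1
Syndrome s16…s1 = 10001 → error at position 17.
Flip position 17: 1011001011010011111110111010111 → 1011001011010011011110111010111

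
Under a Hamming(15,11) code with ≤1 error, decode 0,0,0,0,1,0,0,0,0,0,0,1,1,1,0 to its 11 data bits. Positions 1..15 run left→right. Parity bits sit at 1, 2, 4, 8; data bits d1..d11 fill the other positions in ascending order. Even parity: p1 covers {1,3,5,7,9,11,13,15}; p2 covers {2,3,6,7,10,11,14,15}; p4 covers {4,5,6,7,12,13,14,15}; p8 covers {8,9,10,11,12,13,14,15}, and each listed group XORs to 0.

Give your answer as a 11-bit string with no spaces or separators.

s1 (pos 1,3,5,7,9,11,13,15): 0⊕0⊕1⊕0⊕0⊕0⊕1⊕0 = 0
s2 (pos 2,3,6,7,10,11,14,15): 0⊕0⊕0⊕0⊕0⊕0⊕1⊕0 = 1
s4 (pos 4,5,6,7,12,13,14,15): 0⊕1⊕0⊕0⊕1⊕1⊕1⊕0 = 0
s8 (pos 8,9,10,11,12,13,14,15): 0⊕0⊕0⊕0⊕1⊕1⊕1⊕0 = 1
Syndrome s8…s1 = 1010 → error at position 10.
Flip position 10: 000010000001110 → 000010000101110
Read data bits from positions 3,5,6,7,9,10,11,12,13,14,15: 01000101110

01000101110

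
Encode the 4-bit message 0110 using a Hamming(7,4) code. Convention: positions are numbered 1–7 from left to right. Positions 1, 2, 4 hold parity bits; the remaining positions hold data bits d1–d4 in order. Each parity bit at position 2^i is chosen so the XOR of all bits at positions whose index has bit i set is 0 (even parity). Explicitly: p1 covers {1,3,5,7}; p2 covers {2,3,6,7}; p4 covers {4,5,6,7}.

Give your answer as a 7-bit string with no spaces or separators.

Place data at non-parity positions: p1 p2 0 p4 1 1 0
p1 (pos 1,3,5,7): XOR of data positions = 0⊕1⊕0 = 1
p2 (pos 2,3,6,7): XOR of data positions = 0⊕1⊕0 = 1
p4 (pos 4,5,6,7): XOR of data positions = 1⊕1⊕0 = 0
Codeword: 1100110

1100110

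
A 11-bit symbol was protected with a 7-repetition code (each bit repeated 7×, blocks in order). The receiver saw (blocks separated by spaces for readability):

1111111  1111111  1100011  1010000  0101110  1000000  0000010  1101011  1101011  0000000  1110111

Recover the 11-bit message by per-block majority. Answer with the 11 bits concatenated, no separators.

Block 1 (1111111): 7 ones → 1
Block 2 (1111111): 7 ones → 1
Block 3 (1100011): 4 ones → 1
Block 4 (1010000): 2 ones → 0
Block 5 (0101110): 4 ones → 1
Block 6 (1000000): 1 one → 0
Block 7 (0000010): 1 one → 0
Block 8 (1101011): 5 ones → 1
Block 9 (1101011): 5 ones → 1
Block 10 (0000000): 0 ones → 0
Block 11 (1110111): 6 ones → 1

11101001101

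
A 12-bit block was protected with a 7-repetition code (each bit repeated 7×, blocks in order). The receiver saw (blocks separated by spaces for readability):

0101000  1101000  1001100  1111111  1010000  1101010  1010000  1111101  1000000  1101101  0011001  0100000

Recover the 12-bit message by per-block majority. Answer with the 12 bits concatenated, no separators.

000101010100

Block 1 (0101000): 2 ones → 0
Block 2 (1101000): 3 ones → 0
Block 3 (1001100): 3 ones → 0
Block 4 (1111111): 7 ones → 1
Block 5 (1010000): 2 ones → 0
Block 6 (1101010): 4 ones → 1
Block 7 (1010000): 2 ones → 0
Block 8 (1111101): 6 ones → 1
Block 9 (1000000): 1 one → 0
Block 10 (1101101): 5 ones → 1
Block 11 (0011001): 3 ones → 0
Block 12 (0100000): 1 one → 0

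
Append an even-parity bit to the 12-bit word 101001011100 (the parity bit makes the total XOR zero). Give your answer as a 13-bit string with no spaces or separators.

1010010111000

XOR of the 12 data bits: 1⊕0⊕1⊕0⊕0⊕1⊕0⊕1⊕1⊕1⊕0⊕0 = 0
Parity bit = 0 (so all 13 bits XOR to 0).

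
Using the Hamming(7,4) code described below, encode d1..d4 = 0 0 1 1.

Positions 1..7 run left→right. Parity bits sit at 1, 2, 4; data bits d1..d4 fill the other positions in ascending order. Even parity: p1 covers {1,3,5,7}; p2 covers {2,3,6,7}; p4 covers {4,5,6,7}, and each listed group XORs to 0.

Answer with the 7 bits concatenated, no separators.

1000011

Place data at non-parity positions: p1 p2 0 p4 0 1 1
p1 (pos 1,3,5,7): XOR of data positions = 0⊕0⊕1 = 1
p2 (pos 2,3,6,7): XOR of data positions = 0⊕1⊕1 = 0
p4 (pos 4,5,6,7): XOR of data positions = 0⊕1⊕1 = 0
Codeword: 1000011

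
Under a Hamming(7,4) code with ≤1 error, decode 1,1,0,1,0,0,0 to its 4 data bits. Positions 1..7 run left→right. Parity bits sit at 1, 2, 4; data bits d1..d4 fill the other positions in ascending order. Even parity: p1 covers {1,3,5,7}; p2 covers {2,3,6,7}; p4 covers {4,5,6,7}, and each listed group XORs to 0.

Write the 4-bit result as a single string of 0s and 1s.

s1 (pos 1,3,5,7): 1⊕0⊕0⊕0 = 1
s2 (pos 2,3,6,7): 1⊕0⊕0⊕0 = 1
s4 (pos 4,5,6,7): 1⊕0⊕0⊕0 = 1
Syndrome s4…s1 = 111 → error at position 7.
Flip position 7: 1101000 → 1101001
Read data bits from positions 3,5,6,7: 0001

0001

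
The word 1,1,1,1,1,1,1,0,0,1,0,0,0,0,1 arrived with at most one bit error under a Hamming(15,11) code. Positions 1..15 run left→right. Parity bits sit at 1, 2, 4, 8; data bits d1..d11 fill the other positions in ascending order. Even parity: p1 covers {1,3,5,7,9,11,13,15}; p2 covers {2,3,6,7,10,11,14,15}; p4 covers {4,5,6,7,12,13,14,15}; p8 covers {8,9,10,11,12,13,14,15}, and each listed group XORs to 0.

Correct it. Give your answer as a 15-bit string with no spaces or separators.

111101100100001

s1 (pos 1,3,5,7,9,11,13,15): 1⊕1⊕1⊕1⊕0⊕0⊕0⊕1 = 1
s2 (pos 2,3,6,7,10,11,14,15): 1⊕1⊕1⊕1⊕1⊕0⊕0⊕1 = 0
s4 (pos 4,5,6,7,12,13,14,15): 1⊕1⊕1⊕1⊕0⊕0⊕0⊕1 = 1
s8 (pos 8,9,10,11,12,13,14,15): 0⊕0⊕1⊕0⊕0⊕0⊕0⊕1 = 0
Syndrome s8…s1 = 0101 → error at position 5.
Flip position 5: 111111100100001 → 111101100100001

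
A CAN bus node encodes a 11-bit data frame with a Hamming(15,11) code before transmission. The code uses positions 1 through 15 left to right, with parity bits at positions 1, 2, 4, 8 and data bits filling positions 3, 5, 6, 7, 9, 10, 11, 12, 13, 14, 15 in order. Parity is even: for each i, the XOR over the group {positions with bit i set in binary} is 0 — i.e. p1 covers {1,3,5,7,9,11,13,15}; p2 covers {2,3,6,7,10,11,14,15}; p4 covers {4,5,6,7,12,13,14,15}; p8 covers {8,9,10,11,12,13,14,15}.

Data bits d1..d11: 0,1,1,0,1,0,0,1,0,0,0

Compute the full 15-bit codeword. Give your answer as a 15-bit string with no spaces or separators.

010111001001000

Place data at non-parity positions: p1 p2 0 p4 1 1 0 p8 1 0 0 1 0 0 0
p1 (pos 1,3,5,7,9,11,13,15): XOR of data positions = 0⊕1⊕0⊕1⊕0⊕0⊕0 = 0
p2 (pos 2,3,6,7,10,11,14,15): XOR of data positions = 0⊕1⊕0⊕0⊕0⊕0⊕0 = 1
p4 (pos 4,5,6,7,12,13,14,15): XOR of data positions = 1⊕1⊕0⊕1⊕0⊕0⊕0 = 1
p8 (pos 8,9,10,11,12,13,14,15): XOR of data positions = 1⊕0⊕0⊕1⊕0⊕0⊕0 = 0
Codeword: 010111001001000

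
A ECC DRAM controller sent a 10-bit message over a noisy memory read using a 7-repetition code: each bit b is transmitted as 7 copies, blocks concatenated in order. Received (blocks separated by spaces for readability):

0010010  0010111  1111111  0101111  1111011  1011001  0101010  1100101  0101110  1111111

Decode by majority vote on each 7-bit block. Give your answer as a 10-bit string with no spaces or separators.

Block 1 (0010010): 2 ones → 0
Block 2 (0010111): 4 ones → 1
Block 3 (1111111): 7 ones → 1
Block 4 (0101111): 5 ones → 1
Block 5 (1111011): 6 ones → 1
Block 6 (1011001): 4 ones → 1
Block 7 (0101010): 3 ones → 0
Block 8 (1100101): 4 ones → 1
Block 9 (0101110): 4 ones → 1
Block 10 (1111111): 7 ones → 1

0111110111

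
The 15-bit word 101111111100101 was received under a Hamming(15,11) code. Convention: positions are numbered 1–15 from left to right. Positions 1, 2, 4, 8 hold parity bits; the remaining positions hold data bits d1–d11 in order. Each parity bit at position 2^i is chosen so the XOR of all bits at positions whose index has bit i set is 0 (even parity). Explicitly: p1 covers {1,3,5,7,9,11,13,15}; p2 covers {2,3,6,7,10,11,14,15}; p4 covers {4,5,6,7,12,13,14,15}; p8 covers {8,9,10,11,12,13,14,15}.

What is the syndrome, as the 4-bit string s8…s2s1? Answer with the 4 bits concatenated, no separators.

s1 (pos 1,3,5,7,9,11,13,15): 1⊕1⊕1⊕1⊕1⊕0⊕1⊕1 = 1
s2 (pos 2,3,6,7,10,11,14,15): 0⊕1⊕1⊕1⊕1⊕0⊕0⊕1 = 1
s4 (pos 4,5,6,7,12,13,14,15): 1⊕1⊕1⊕1⊕0⊕1⊕0⊕1 = 0
s8 (pos 8,9,10,11,12,13,14,15): 1⊕1⊕1⊕0⊕0⊕1⊕0⊕1 = 1
Syndrome s8…s1 = 1011 → error at position 11.

1011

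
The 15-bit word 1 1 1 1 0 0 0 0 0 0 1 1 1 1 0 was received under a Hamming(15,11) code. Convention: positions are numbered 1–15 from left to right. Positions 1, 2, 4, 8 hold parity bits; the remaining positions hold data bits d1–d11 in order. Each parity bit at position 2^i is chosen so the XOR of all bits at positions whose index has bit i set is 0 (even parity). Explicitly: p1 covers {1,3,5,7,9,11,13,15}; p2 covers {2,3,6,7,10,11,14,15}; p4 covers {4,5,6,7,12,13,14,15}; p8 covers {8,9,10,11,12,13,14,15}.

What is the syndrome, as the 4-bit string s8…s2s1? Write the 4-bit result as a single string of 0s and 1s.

s1 (pos 1,3,5,7,9,11,13,15): 1⊕1⊕0⊕0⊕0⊕1⊕1⊕0 = 0
s2 (pos 2,3,6,7,10,11,14,15): 1⊕1⊕0⊕0⊕0⊕1⊕1⊕0 = 0
s4 (pos 4,5,6,7,12,13,14,15): 1⊕0⊕0⊕0⊕1⊕1⊕1⊕0 = 0
s8 (pos 8,9,10,11,12,13,14,15): 0⊕0⊕0⊕1⊕1⊕1⊕1⊕0 = 0
Syndrome s8…s1 = 0000 → no error.

0000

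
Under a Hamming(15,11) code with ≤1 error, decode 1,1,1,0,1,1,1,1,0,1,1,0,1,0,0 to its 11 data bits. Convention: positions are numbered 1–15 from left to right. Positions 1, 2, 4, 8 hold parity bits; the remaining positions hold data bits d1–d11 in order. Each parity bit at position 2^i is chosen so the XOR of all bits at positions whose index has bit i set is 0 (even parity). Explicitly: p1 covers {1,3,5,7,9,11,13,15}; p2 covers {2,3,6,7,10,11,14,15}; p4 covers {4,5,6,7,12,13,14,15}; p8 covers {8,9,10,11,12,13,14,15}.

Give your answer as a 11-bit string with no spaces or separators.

11110110100

s1 (pos 1,3,5,7,9,11,13,15): 1⊕1⊕1⊕1⊕0⊕1⊕1⊕0 = 0
s2 (pos 2,3,6,7,10,11,14,15): 1⊕1⊕1⊕1⊕1⊕1⊕0⊕0 = 0
s4 (pos 4,5,6,7,12,13,14,15): 0⊕1⊕1⊕1⊕0⊕1⊕0⊕0 = 0
s8 (pos 8,9,10,11,12,13,14,15): 1⊕0⊕1⊕1⊕0⊕1⊕0⊕0 = 0
Syndrome s8…s1 = 0000 → no error.
Read data bits from positions 3,5,6,7,9,10,11,12,13,14,15: 11110110100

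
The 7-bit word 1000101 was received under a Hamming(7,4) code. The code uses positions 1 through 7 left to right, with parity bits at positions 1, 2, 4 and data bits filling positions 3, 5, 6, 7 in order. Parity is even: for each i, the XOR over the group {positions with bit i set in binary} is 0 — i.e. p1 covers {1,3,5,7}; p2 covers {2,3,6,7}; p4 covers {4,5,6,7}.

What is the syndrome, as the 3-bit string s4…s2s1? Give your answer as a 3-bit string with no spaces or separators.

s1 (pos 1,3,5,7): 1⊕0⊕1⊕1 = 1
s2 (pos 2,3,6,7): 0⊕0⊕0⊕1 = 1
s4 (pos 4,5,6,7): 0⊕1⊕0⊕1 = 0
Syndrome s4…s1 = 011 → error at position 3.

011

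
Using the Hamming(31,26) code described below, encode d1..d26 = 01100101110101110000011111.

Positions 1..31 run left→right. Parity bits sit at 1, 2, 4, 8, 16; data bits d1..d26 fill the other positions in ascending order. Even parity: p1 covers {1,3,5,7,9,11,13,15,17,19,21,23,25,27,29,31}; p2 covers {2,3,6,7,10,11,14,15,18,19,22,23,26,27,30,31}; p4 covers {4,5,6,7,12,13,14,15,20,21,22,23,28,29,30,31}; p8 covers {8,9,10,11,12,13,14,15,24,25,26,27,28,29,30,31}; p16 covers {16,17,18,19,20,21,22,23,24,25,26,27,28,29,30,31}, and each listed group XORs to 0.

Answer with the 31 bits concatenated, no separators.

0101110101011101101110000011111

Place data at non-parity positions: p1 p2 0 p4 1 1 0 p8 0 1 0 1 1 1 0 p16 1 0 1 1 1 0 0 0 0 0 1 1 1 1 1
p1 (pos 1,3,5,7,9,11,13,15,17,19,21,23,25,27,29,31): XOR of data positions = 0⊕1⊕0⊕0⊕0⊕1⊕0⊕1⊕1⊕1⊕0⊕0⊕1⊕1⊕1 = 0
p2 (pos 2,3,6,7,10,11,14,15,18,19,22,23,26,27,30,31): XOR of data positions = 0⊕1⊕0⊕1⊕0⊕1⊕0⊕0⊕1⊕0⊕0⊕0⊕1⊕1⊕1 = 1
p4 (pos 4,5,6,7,12,13,14,15,20,21,22,23,28,29,30,31): XOR of data positions = 1⊕1⊕0⊕1⊕1⊕1⊕0⊕1⊕1⊕0⊕0⊕1⊕1⊕1⊕1 = 1
p8 (pos 8,9,10,11,12,13,14,15,24,25,26,27,28,29,30,31): XOR of data positions = 0⊕1⊕0⊕1⊕1⊕1⊕0⊕0⊕0⊕0⊕1⊕1⊕1⊕1⊕1 = 1
p16 (pos 16,17,18,19,20,21,22,23,24,25,26,27,28,29,30,31): XOR of data positions = 1⊕0⊕1⊕1⊕1⊕0⊕0⊕0⊕0⊕0⊕1⊕1⊕1⊕1⊕1 = 1
Codeword: 0101110101011101101110000011111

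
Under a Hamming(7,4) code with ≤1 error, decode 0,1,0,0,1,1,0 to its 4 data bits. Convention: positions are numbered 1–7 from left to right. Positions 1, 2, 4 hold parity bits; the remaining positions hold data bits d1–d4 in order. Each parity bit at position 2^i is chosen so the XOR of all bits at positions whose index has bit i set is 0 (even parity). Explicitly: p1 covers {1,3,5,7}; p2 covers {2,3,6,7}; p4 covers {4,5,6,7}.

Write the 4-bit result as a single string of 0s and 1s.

0110

s1 (pos 1,3,5,7): 0⊕0⊕1⊕0 = 1
s2 (pos 2,3,6,7): 1⊕0⊕1⊕0 = 0
s4 (pos 4,5,6,7): 0⊕1⊕1⊕0 = 0
Syndrome s4…s1 = 001 → error at position 1.
Flip position 1: 0100110 → 1100110
Read data bits from positions 3,5,6,7: 0110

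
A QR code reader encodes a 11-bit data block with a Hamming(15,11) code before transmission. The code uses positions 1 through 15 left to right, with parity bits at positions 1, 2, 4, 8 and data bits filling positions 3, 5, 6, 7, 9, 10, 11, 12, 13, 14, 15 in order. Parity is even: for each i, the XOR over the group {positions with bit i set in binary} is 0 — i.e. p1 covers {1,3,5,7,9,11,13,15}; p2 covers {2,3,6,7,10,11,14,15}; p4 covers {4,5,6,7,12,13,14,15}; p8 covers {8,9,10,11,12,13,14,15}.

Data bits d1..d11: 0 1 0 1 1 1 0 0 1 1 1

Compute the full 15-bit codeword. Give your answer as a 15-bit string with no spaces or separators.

Place data at non-parity positions: p1 p2 0 p4 1 0 1 p8 1 1 0 0 1 1 1
p1 (pos 1,3,5,7,9,11,13,15): XOR of data positions = 0⊕1⊕1⊕1⊕0⊕1⊕1 = 1
p2 (pos 2,3,6,7,10,11,14,15): XOR of data positions = 0⊕0⊕1⊕1⊕0⊕1⊕1 = 0
p4 (pos 4,5,6,7,12,13,14,15): XOR of data positions = 1⊕0⊕1⊕0⊕1⊕1⊕1 = 1
p8 (pos 8,9,10,11,12,13,14,15): XOR of data positions = 1⊕1⊕0⊕0⊕1⊕1⊕1 = 1
Codeword: 100110111100111

100110111100111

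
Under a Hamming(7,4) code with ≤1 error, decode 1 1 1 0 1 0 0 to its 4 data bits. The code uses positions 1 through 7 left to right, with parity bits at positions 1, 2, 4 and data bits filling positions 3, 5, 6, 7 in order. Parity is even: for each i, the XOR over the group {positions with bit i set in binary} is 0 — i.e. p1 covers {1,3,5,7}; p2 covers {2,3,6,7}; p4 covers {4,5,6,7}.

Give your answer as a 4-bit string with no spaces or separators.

s1 (pos 1,3,5,7): 1⊕1⊕1⊕0 = 1
s2 (pos 2,3,6,7): 1⊕1⊕0⊕0 = 0
s4 (pos 4,5,6,7): 0⊕1⊕0⊕0 = 1
Syndrome s4…s1 = 101 → error at position 5.
Flip position 5: 1110100 → 1110000
Read data bits from positions 3,5,6,7: 1000

1000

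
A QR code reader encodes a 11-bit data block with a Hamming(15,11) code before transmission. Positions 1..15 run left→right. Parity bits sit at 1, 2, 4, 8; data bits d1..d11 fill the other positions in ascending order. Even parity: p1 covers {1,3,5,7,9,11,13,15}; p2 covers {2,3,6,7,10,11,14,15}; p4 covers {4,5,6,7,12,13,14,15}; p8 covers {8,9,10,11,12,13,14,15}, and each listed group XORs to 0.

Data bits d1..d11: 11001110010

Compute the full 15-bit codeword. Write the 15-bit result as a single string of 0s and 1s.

Place data at non-parity positions: p1 p2 1 p4 1 0 0 p8 1 1 1 0 0 1 0
p1 (pos 1,3,5,7,9,11,13,15): XOR of data positions = 1⊕1⊕0⊕1⊕1⊕0⊕0 = 0
p2 (pos 2,3,6,7,10,11,14,15): XOR of data positions = 1⊕0⊕0⊕1⊕1⊕1⊕0 = 0
p4 (pos 4,5,6,7,12,13,14,15): XOR of data positions = 1⊕0⊕0⊕0⊕0⊕1⊕0 = 0
p8 (pos 8,9,10,11,12,13,14,15): XOR of data positions = 1⊕1⊕1⊕0⊕0⊕1⊕0 = 0
Codeword: 001010001110010

001010001110010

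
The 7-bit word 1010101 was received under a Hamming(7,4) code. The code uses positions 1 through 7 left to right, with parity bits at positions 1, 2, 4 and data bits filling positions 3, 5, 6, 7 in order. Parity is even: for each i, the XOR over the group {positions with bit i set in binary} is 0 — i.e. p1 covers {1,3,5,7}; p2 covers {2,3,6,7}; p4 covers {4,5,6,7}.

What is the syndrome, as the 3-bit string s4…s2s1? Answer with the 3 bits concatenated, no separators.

000

s1 (pos 1,3,5,7): 1⊕1⊕1⊕1 = 0
s2 (pos 2,3,6,7): 0⊕1⊕0⊕1 = 0
s4 (pos 4,5,6,7): 0⊕1⊕0⊕1 = 0
Syndrome s4…s1 = 000 → no error.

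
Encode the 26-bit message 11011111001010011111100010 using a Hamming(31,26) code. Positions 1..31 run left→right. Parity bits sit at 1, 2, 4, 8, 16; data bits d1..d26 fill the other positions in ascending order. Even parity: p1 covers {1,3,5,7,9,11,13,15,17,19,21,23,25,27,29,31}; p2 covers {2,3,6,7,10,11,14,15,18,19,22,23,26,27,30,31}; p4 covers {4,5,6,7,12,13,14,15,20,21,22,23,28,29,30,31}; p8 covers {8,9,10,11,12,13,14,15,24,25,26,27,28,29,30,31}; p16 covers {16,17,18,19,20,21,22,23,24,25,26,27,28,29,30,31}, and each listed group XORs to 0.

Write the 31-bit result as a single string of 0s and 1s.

1010101111110010010011111100010

Place data at non-parity positions: p1 p2 1 p4 1 0 1 p8 1 1 1 1 0 0 1 p16 0 1 0 0 1 1 1 1 1 1 0 0 0 1 0
p1 (pos 1,3,5,7,9,11,13,15,17,19,21,23,25,27,29,31): XOR of data positions = 1⊕1⊕1⊕1⊕1⊕0⊕1⊕0⊕0⊕1⊕1⊕1⊕0⊕0⊕0 = 1
p2 (pos 2,3,6,7,10,11,14,15,18,19,22,23,26,27,30,31): XOR of data positions = 1⊕0⊕1⊕1⊕1⊕0⊕1⊕1⊕0⊕1⊕1⊕1⊕0⊕1⊕0 = 0
p4 (pos 4,5,6,7,12,13,14,15,20,21,22,23,28,29,30,31): XOR of data positions = 1⊕0⊕1⊕1⊕0⊕0⊕1⊕0⊕1⊕1⊕1⊕0⊕0⊕1⊕0 = 0
p8 (pos 8,9,10,11,12,13,14,15,24,25,26,27,28,29,30,31): XOR of data positions = 1⊕1⊕1⊕1⊕0⊕0⊕1⊕1⊕1⊕1⊕0⊕0⊕0⊕1⊕0 = 1
p16 (pos 16,17,18,19,20,21,22,23,24,25,26,27,28,29,30,31): XOR of data positions = 0⊕1⊕0⊕0⊕1⊕1⊕1⊕1⊕1⊕1⊕0⊕0⊕0⊕1⊕0 = 0
Codeword: 1010101111110010010011111100010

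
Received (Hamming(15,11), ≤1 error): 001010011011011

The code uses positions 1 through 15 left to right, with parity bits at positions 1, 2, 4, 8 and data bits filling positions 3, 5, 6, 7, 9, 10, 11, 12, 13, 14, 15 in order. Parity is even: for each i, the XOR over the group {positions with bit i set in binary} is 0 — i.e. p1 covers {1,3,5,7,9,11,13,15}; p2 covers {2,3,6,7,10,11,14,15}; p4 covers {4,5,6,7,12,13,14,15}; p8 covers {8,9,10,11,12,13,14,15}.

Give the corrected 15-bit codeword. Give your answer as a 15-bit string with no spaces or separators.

101010011011011

s1 (pos 1,3,5,7,9,11,13,15): 0⊕1⊕1⊕0⊕1⊕1⊕0⊕1 = 1
s2 (pos 2,3,6,7,10,11,14,15): 0⊕1⊕0⊕0⊕0⊕1⊕1⊕1 = 0
s4 (pos 4,5,6,7,12,13,14,15): 0⊕1⊕0⊕0⊕1⊕0⊕1⊕1 = 0
s8 (pos 8,9,10,11,12,13,14,15): 1⊕1⊕0⊕1⊕1⊕0⊕1⊕1 = 0
Syndrome s8…s1 = 0001 → error at position 1.
Flip position 1: 001010011011011 → 101010011011011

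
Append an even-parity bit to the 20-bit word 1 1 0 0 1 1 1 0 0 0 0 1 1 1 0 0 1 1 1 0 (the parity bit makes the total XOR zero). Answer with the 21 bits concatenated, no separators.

XOR of the 20 data bits: 1⊕1⊕0⊕0⊕1⊕1⊕1⊕0⊕0⊕0⊕0⊕1⊕1⊕1⊕0⊕0⊕1⊕1⊕1⊕0 = 1
Parity bit = 1 (so all 21 bits XOR to 0).

110011100001110011101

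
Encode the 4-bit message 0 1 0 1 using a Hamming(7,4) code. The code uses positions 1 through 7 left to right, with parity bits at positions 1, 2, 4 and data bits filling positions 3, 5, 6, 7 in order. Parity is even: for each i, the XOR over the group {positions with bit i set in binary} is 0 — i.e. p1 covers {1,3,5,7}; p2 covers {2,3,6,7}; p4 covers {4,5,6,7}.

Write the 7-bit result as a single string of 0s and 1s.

Place data at non-parity positions: p1 p2 0 p4 1 0 1
p1 (pos 1,3,5,7): XOR of data positions = 0⊕1⊕1 = 0
p2 (pos 2,3,6,7): XOR of data positions = 0⊕0⊕1 = 1
p4 (pos 4,5,6,7): XOR of data positions = 1⊕0⊕1 = 0
Codeword: 0100101

0100101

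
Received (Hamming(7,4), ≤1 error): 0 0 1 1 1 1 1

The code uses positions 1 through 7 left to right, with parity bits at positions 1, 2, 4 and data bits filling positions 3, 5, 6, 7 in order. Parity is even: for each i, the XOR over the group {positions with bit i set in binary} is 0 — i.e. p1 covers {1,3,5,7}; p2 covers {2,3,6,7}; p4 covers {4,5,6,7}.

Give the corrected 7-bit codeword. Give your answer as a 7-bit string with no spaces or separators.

s1 (pos 1,3,5,7): 0⊕1⊕1⊕1 = 1
s2 (pos 2,3,6,7): 0⊕1⊕1⊕1 = 1
s4 (pos 4,5,6,7): 1⊕1⊕1⊕1 = 0
Syndrome s4…s1 = 011 → error at position 3.
Flip position 3: 0011111 → 0001111

0001111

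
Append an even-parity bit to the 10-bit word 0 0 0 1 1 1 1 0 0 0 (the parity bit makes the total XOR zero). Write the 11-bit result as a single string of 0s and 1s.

00011110000

XOR of the 10 data bits: 0⊕0⊕0⊕1⊕1⊕1⊕1⊕0⊕0⊕0 = 0
Parity bit = 0 (so all 11 bits XOR to 0).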